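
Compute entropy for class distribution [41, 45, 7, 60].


Probabilities: [41/153, 45/153, 7/153, 60/153] ≈ [0.268, 0.2941, 0.0458, 0.3922]
H = -((41/153)·log₂(41/153) + (45/153)·log₂(45/153) + (7/153)·log₂(7/153) + (60/153)·log₂(60/153))
  = 1.7616 bits

1.7616 bits


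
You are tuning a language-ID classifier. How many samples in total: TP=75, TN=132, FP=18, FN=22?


Total = TP + TN + FP + FN
= 75 + 132 + 18 + 22
= 247
(Predicted positive: 93, predicted negative: 154)

247


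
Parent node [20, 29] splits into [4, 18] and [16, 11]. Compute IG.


Parent = [20, 29], H_parent = 0.9755
H_left = 0.684 (n=22), H_right = 0.9751 (n=27)
H_children = (22/49)·0.684 + (27/49)·0.9751 = 0.8444
IG = 0.9755 - 0.8444 = 0.1311

0.1311


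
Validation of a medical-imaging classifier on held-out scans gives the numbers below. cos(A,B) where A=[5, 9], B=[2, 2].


A·B = 5·2 + 9·2 = 28
‖A‖ = √106 = 10.2956, ‖B‖ = √8 = 2.8284
cos = 28/(√106·√8) = 28/√848 = 0.9615

0.9615


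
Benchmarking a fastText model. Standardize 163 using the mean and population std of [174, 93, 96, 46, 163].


μ = 114.4, σ = 47.7267
z = (163 - 114.4)/47.7267 = 1.0183

1.0183


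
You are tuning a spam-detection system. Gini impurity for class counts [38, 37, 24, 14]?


Probabilities: [38/113, 37/113, 24/113, 14/113] ≈ [0.3363, 0.3274, 0.2124, 0.1239]
Σpᵢ² = (1444 + 1369 + 576 + 196)/113² = 3585/12769
Gini = 1 - Σpᵢ² = 1 - 3585/12769 = 0.7192

0.7192


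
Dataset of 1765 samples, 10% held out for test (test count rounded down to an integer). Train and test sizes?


Test = ⌊1765·10/100⌋ = 176
Train = 1765 - 176 = 1589

Train: 1589, Test: 176


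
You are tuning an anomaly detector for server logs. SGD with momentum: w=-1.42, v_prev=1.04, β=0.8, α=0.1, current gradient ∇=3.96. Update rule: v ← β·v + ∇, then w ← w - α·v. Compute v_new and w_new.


v_new = 0.8·1.04 + 3.96 = 0.832 + 3.96 = 4.792
w_new = -1.42 - 0.1·4.792 = -1.42 - 0.4792 = -1.8992

v_new=4.792, w_new=-1.8992


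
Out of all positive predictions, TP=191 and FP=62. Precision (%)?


Precision = TP/(TP+FP)
= 191/(191+62)
= 191/253 = 75.49%

75.49%


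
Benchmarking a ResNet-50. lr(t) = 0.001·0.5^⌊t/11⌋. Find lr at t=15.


n_drops = ⌊15/11⌋ = 1
lr = 0.001·0.5^1 = 0.001·0.5 = 0.0005

0.0005


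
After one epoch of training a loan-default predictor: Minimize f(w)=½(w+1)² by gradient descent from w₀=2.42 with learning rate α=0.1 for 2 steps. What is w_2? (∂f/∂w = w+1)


step 1: grad = 2.42+1 = 3.42; w = 2.42 - 0.1·(3.42) = 2.078
step 2: grad = 2.078+1 = 3.078; w = 2.078 - 0.1·(3.078) = 1.7702

1.7702


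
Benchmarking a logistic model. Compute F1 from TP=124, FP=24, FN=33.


Precision = 124/148 = 0.8378
Recall = 124/157 = 0.7898
F1 = 2·P·R/(P+R) = 2·TP/(2·TP+FP+FN) = 248/(248+24+33) = 248/305 = 0.8131

0.8131


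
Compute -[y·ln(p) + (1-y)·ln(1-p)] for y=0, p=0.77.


BCE = -[y·ln(p) + (1-y)·ln(1-p)]
= -0 - 1·ln(1-0.77)
= -ln(0.23) = 1.4697

1.4697


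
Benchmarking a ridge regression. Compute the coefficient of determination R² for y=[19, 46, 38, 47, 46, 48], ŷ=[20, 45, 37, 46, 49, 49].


ȳ = 40.6667
SS_res = Σ(y-ŷ)² = 14
SS_tot = Σ(y-ȳ)² = 627.33
R² = 1 - SS_res/SS_tot = 1 - 0.0223 = 0.9777

0.9777


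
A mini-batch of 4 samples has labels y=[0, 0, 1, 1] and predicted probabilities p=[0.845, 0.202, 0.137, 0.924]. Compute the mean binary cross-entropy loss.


L[0] = -ln(1-0.845) = -ln(0.155) = 1.8643
L[1] = -ln(1-0.202) = -ln(0.798) = 0.2256
L[2] = -ln(0.137) = 1.9878
L[3] = -ln(0.924) = 0.079
mean = (1.8643 + 0.2256 + 1.9878 + 0.079)/4 = 1.0392

1.0392


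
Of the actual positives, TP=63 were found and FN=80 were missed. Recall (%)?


Recall = TP/(TP+FN)
= 63/(63+80)
= 63/143 = 44.06%

44.06%


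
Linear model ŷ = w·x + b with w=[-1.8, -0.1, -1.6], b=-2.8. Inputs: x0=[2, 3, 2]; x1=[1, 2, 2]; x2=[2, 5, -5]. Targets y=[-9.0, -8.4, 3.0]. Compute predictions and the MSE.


ŷ0 = (-1.8)·(2) + (-0.1)·(3) + (-1.6)·(2) - 2.8 = -9.9
ŷ1 = (-1.8)·(1) + (-0.1)·(2) + (-1.6)·(2) - 2.8 = -8.0
ŷ2 = (-1.8)·(2) + (-0.1)·(5) + (-1.6)·(-5) - 2.8 = 1.1
errors² = [0.81, 0.16, 3.61]
MSE = 4.5800/3 = 1.5267

1.5267


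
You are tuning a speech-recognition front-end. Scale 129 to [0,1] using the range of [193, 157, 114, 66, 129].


min=66, max=193
(129-66)/(193-66) = 63/127 = 0.4961

0.4961


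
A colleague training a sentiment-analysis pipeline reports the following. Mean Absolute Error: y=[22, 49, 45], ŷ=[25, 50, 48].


Absolute errors: |22-25|=3, |49-50|=1, |45-48|=3
Sum = 7
MAE = 7/3 = 7/3

7/3


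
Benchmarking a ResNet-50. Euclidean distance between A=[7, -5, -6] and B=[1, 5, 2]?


d = √((7-1)² + (-5-5)² + (-6-2)²)
  = √(36 + 100 + 64)
  = √200 = 14.1421

14.1421


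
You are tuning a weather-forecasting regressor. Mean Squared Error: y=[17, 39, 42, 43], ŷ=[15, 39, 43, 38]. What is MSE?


Squared errors: (17-15)²=4, (39-39)²=0, (42-43)²=1, (43-38)²=25
Sum = 30
MSE = 30/4 = 15/2

15/2


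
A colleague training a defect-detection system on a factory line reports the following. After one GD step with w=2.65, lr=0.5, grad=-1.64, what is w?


w_new = w - α·∇
= 2.65 - 0.5·-1.64
= 2.65 + 0.82
= 3.47

3.47


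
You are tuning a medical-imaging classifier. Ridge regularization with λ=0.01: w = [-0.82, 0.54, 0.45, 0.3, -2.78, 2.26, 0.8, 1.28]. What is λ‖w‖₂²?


‖w‖₂² = (-0.82)² + (0.54)² + (0.45)² + (0.3)² + (-2.78)² + (2.26)² + (0.8)² + (1.28)²
     = 0.6724 + 0.2916 + 0.2025 + 0.09 + 7.7284 + 5.1076 + 0.64 + 1.6384
     = 16.3709
λ·‖w‖₂² = 0.01·16.3709 = 0.163709

0.163709


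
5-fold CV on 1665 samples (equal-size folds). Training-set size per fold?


Fold size = 1665/5 = 333
Training per fold = 1665 - 333 = 1332

1332


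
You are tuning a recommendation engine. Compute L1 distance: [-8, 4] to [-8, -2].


d = |-8+ 8| + |4+ 2|
  = 0 + 6
  = 6

6


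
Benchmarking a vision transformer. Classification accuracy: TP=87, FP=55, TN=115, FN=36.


Accuracy = (TP+TN)/(TP+TN+FP+FN)
= (87+115)/(293)
= 202/293 = 68.94%

68.94%


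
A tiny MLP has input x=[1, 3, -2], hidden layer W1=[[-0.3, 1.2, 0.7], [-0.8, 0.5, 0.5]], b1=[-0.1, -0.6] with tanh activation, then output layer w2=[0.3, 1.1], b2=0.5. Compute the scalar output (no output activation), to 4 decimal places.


z1[0] = (-0.3)·(1) + (1.2)·(3) + (0.7)·(-2) - 0.1 = 1.8
z1[1] = (-0.8)·(1) + (0.5)·(3) + (0.5)·(-2) - 0.6 = -0.9
h = tanh(z1) = [0.9468, -0.7163]
output = (0.3)·(0.9468) + (1.1)·(-0.7163) + 0.5 = -0.0039

-0.0039


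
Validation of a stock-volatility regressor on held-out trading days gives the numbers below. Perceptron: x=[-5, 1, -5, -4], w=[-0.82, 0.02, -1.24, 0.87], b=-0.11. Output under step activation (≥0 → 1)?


z = (-5)·(-0.82) + (1)·(0.02) + (-5)·(-1.24) + (-4)·(0.87) - 0.11
  = 6.73
step(z) = 1 (z≥0)

1


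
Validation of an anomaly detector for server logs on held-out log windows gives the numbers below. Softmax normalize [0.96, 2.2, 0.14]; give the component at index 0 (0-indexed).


Exponentials: e^0.96=2.6117, e^2.2=9.025, e^0.14=1.1503
Sum = 12.787
Softmax = [0.2042, 0.7058, 0.09]
p[0] = 2.6117/12.787 = 0.2042

0.2042


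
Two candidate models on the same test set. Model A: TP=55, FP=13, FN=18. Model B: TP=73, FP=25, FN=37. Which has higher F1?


Model A: P=55/68=0.8088, R=55/73=0.7534, F1=2PR/(P+R)=2TP/(2TP+FP+FN)=110/141=0.7801
Model B: P=73/98=0.7449, R=73/110=0.6636, F1=2PR/(P+R)=2TP/(2TP+FP+FN)=146/208=0.7019
0.7801 > 0.7019 → Model A

Model A


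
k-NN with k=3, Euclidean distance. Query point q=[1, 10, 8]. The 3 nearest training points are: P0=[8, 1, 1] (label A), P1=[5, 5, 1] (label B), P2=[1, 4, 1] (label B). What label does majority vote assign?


d(q,P0) = 13.3791  (label A)
d(q,P1) = 9.4868  (label B)
d(q,P2) = 9.2195  (label B)
Votes: A=1, B=2
Majority → B

B


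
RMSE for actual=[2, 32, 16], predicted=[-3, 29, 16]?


MSE = 34/3 = 11.3333
RMSE = √(34/3) = 3.3665

3.3665


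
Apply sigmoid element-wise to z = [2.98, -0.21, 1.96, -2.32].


σ(2.98) = 1/(1+e^-2.98) = 0.9517
σ(-0.21) = 1/(1+e^0.21) = 0.4477
σ(1.96) = 1/(1+e^-1.96) = 0.8765
σ(-2.32) = 1/(1+e^2.32) = 0.0895
result = [0.9517, 0.4477, 0.8765, 0.0895]

[0.9517, 0.4477, 0.8765, 0.0895]


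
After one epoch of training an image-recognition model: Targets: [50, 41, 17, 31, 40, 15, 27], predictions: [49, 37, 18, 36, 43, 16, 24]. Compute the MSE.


Squared errors: (50-49)²=1, (41-37)²=16, (17-18)²=1, (31-36)²=25, (40-43)²=9, (15-16)²=1, (27-24)²=9
Sum = 62
MSE = 62/7 = 62/7

62/7


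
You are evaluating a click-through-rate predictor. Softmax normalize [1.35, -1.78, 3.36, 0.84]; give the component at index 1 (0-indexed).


Exponentials: e^1.35=3.8574, e^-1.78=0.1686, e^3.36=28.7892, e^0.84=2.3164
Sum = 35.1316
Softmax = [0.1098, 0.0048, 0.8195, 0.0659]
p[1] = 0.1686/35.1316 = 0.0048

0.0048


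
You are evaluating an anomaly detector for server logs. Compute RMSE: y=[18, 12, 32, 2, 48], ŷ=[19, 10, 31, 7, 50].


MSE = 35/5 = 7
RMSE = √(35/5) = 2.6458

2.6458


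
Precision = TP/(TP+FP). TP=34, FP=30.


Precision = TP/(TP+FP)
= 34/(34+30)
= 34/64 = 53.12%

53.12%


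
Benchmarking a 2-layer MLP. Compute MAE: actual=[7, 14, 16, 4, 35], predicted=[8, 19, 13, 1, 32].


Absolute errors: |7-8|=1, |14-19|=5, |16-13|=3, |4-1|=3, |35-32|=3
Sum = 15
MAE = 15/5 = 3

3


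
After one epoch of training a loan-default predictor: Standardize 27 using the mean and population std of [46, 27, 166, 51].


μ = 72.5, σ = 54.7197
z = (27 - 72.5)/54.7197 = -0.8315

-0.8315


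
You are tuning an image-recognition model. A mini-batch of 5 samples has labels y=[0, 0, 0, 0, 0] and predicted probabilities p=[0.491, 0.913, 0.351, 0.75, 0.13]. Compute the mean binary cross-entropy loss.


L[0] = -ln(1-0.491) = -ln(0.509) = 0.6753
L[1] = -ln(1-0.913) = -ln(0.087) = 2.4418
L[2] = -ln(1-0.351) = -ln(0.649) = 0.4323
L[3] = -ln(1-0.75) = -ln(0.25) = 1.3863
L[4] = -ln(1-0.13) = -ln(0.87) = 0.1393
mean = (0.6753 + 2.4418 + 0.4323 + 1.3863 + 0.1393)/5 = 1.015

1.015


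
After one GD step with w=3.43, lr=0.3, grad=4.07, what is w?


w_new = w - α·∇
= 3.43 - 0.3·4.07
= 3.43 - 1.221
= 2.209

2.209


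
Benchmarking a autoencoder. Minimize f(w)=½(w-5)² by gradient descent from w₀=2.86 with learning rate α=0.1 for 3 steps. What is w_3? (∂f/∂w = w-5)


step 1: grad = 2.86-5 = -2.14; w = 2.86 - 0.1·(-2.14) = 3.074
step 2: grad = 3.074-5 = -1.926; w = 3.074 - 0.1·(-1.926) = 3.2666
step 3: grad = 3.2666-5 = -1.7334; w = 3.2666 - 0.1·(-1.7334) = 3.43994

3.43994


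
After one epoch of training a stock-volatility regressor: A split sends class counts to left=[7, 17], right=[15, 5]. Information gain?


Parent = [22, 22], H_parent = 1
H_left = 0.8709 (n=24), H_right = 0.8113 (n=20)
H_children = (24/44)·0.8709 + (20/44)·0.8113 = 0.8438
IG = 1 - 0.8438 = 0.1562

0.1562


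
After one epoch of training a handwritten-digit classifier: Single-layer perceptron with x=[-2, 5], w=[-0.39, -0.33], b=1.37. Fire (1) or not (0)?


z = (-2)·(-0.39) + (5)·(-0.33) + 1.37
  = 0.5
step(z) = 1 (z≥0)

1


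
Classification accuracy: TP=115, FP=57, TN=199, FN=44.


Accuracy = (TP+TN)/(TP+TN+FP+FN)
= (115+199)/(415)
= 314/415 = 75.66%

75.66%


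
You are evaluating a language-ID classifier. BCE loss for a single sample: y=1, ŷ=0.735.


BCE = -[y·ln(p) + (1-y)·ln(1-p)]
= -1·ln(0.735) - 0
= -ln(0.735) = 0.3079

0.3079


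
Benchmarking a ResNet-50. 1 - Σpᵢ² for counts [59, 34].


Probabilities: [59/93, 34/93] ≈ [0.6344, 0.3656]
Σpᵢ² = (3481 + 1156)/93² = 4637/8649
Gini = 1 - Σpᵢ² = 1 - 4637/8649 = 0.4639

0.4639


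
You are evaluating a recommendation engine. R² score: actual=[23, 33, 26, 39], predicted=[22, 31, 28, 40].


ȳ = 30.25
SS_res = Σ(y-ŷ)² = 10
SS_tot = Σ(y-ȳ)² = 154.75
R² = 1 - SS_res/SS_tot = 1 - 0.0646 = 0.9354

0.9354


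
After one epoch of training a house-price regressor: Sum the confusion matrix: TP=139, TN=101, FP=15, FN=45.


Total = TP + TN + FP + FN
= 139 + 101 + 15 + 45
= 300
(Predicted positive: 154, predicted negative: 146)

300


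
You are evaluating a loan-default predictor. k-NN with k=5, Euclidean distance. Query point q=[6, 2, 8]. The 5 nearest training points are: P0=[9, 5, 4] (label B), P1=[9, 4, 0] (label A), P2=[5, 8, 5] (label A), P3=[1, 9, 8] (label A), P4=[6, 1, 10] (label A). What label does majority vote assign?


d(q,P0) = 5.831  (label B)
d(q,P1) = 8.775  (label A)
d(q,P2) = 6.7823  (label A)
d(q,P3) = 8.6023  (label A)
d(q,P4) = 2.2361  (label A)
Votes: A=4, B=1
Majority → A

A


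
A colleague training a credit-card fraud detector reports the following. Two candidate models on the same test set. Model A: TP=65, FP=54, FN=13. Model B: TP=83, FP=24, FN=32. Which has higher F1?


Model A: P=65/119=0.5462, R=65/78=0.8333, F1=2PR/(P+R)=2TP/(2TP+FP+FN)=130/197=0.6599
Model B: P=83/107=0.7757, R=83/115=0.7217, F1=2PR/(P+R)=2TP/(2TP+FP+FN)=166/222=0.7477
0.6599 < 0.7477 → Model B

Model B


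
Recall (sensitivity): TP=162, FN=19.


Recall = TP/(TP+FN)
= 162/(162+19)
= 162/181 = 89.5%

89.5%


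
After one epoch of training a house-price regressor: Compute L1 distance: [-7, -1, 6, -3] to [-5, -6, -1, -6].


d = |-7+ 5| + |-1+ 6| + |6+ 1| + |-3+ 6|
  = 2 + 5 + 7 + 3
  = 17

17


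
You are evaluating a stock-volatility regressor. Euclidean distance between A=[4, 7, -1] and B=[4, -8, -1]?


d = √((4-4)² + (7+ 8)² + (-1+ 1)²)
  = √(0 + 225 + 0)
  = √225 = 15.0

15.0


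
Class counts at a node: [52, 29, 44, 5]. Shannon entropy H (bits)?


Probabilities: [52/130, 29/130, 44/130, 5/130] ≈ [0.4, 0.2231, 0.3385, 0.0385]
H = -((52/130)·log₂(52/130) + (29/130)·log₂(29/130) + (44/130)·log₂(44/130) + (5/130)·log₂(5/130))
  = 1.7214 bits

1.7214 bits


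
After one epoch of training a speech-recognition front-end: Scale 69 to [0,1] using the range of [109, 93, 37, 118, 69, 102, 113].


min=37, max=118
(69-37)/(118-37) = 32/81 = 0.3951

0.3951


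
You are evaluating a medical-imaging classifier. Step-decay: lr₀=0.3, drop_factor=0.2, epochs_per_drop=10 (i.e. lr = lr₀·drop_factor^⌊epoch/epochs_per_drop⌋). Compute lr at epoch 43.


n_drops = ⌊43/10⌋ = 4
lr = 0.3·0.2^4 = 0.3·0.0016 = 0.00048

0.00048


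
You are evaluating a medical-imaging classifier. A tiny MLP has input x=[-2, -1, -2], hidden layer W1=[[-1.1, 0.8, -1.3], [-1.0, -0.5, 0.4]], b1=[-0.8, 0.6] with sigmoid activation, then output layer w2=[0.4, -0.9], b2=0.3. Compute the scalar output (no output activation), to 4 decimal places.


z1[0] = (-1.1)·(-2) + (0.8)·(-1) + (-1.3)·(-2) - 0.8 = 3.2
z1[1] = (-1.0)·(-2) + (-0.5)·(-1) + (0.4)·(-2) + 0.6 = 2.3
h = sigmoid(z1) = [0.9608, 0.9089]
output = (0.4)·(0.9608) + (-0.9)·(0.9089) + 0.3 = -0.1337

-0.1337


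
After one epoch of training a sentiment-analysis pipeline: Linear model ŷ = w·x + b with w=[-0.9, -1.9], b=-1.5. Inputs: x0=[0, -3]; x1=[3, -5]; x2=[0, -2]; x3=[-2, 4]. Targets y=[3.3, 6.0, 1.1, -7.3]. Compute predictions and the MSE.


ŷ0 = (-0.9)·(0) + (-1.9)·(-3) - 1.5 = 4.2
ŷ1 = (-0.9)·(3) + (-1.9)·(-5) - 1.5 = 5.3
ŷ2 = (-0.9)·(0) + (-1.9)·(-2) - 1.5 = 2.3
ŷ3 = (-0.9)·(-2) + (-1.9)·(4) - 1.5 = -7.3
errors² = [0.81, 0.49, 1.44, 0.0]
MSE = 2.7400/4 = 0.685

0.685


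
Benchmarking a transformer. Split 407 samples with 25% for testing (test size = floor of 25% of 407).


Test = ⌊407·25/100⌋ = 101
Train = 407 - 101 = 306

Train: 306, Test: 101


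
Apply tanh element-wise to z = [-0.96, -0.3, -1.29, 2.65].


tanh(-0.96) = -0.7443
tanh(-0.3) = -0.2913
tanh(-1.29) = -0.8591
tanh(2.65) = 0.9901
result = [-0.7443, -0.2913, -0.8591, 0.9901]

[-0.7443, -0.2913, -0.8591, 0.9901]


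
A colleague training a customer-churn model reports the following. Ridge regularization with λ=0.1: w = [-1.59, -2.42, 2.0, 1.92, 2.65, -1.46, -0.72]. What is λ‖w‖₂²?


‖w‖₂² = (-1.59)² + (-2.42)² + (2.0)² + (1.92)² + (2.65)² + (-1.46)² + (-0.72)²
     = 2.5281 + 5.8564 + 4 + 3.6864 + 7.0225 + 2.1316 + 0.5184
     = 25.7434
λ·‖w‖₂² = 0.1·25.7434 = 2.57434

2.57434


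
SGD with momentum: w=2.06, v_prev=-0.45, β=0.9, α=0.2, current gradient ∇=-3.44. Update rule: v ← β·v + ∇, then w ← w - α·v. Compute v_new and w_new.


v_new = 0.9·-0.45 - 3.44 = -0.405 - 3.44 = -3.845
w_new = 2.06 - 0.2·-3.845 = 2.06 + 0.769 = 2.829

v_new=-3.845, w_new=2.829


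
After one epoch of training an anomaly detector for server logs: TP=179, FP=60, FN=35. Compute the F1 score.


Precision = 179/239 = 0.749
Recall = 179/214 = 0.8364
F1 = 2·P·R/(P+R) = 2·TP/(2·TP+FP+FN) = 358/(358+60+35) = 358/453 = 0.7903

0.7903


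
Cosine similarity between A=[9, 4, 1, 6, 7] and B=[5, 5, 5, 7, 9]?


A·B = 9·5 + 4·5 + 1·5 + 6·7 + 7·9 = 175
‖A‖ = √183 = 13.5277, ‖B‖ = √205 = 14.3178
cos = 175/(√183·√205) = 175/√37515 = 0.9035

0.9035


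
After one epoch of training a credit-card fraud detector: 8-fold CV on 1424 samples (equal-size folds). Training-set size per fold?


Fold size = 1424/8 = 178
Training per fold = 1424 - 178 = 1246

1246


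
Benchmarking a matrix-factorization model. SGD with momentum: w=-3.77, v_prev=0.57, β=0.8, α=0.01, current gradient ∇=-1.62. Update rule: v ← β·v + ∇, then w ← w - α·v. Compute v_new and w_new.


v_new = 0.8·0.57 - 1.62 = 0.456 - 1.62 = -1.164
w_new = -3.77 - 0.01·-1.164 = -3.77 + 0.01164 = -3.75836

v_new=-1.164, w_new=-3.75836


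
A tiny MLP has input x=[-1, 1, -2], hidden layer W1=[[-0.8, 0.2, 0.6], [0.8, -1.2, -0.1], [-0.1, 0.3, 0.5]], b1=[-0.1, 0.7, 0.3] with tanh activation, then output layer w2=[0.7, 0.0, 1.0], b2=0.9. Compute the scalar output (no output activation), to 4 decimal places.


z1[0] = (-0.8)·(-1) + (0.2)·(1) + (0.6)·(-2) - 0.1 = -0.3
z1[1] = (0.8)·(-1) + (-1.2)·(1) + (-0.1)·(-2) + 0.7 = -1.1
z1[2] = (-0.1)·(-1) + (0.3)·(1) + (0.5)·(-2) + 0.3 = -0.3
h = tanh(z1) = [-0.2913, -0.8005, -0.2913]
output = (0.7)·(-0.2913) + (0.0)·(-0.8005) + (1.0)·(-0.2913) + 0.9 = 0.4048

0.4048


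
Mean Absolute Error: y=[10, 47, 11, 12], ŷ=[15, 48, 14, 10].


Absolute errors: |10-15|=5, |47-48|=1, |11-14|=3, |12-10|=2
Sum = 11
MAE = 11/4 = 11/4

11/4


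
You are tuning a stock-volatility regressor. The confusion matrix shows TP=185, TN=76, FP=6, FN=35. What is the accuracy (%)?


Accuracy = (TP+TN)/(TP+TN+FP+FN)
= (185+76)/(302)
= 261/302 = 86.42%

86.42%


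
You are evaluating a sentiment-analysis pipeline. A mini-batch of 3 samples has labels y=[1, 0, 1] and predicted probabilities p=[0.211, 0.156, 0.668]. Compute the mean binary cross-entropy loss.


L[0] = -ln(0.211) = 1.5559
L[1] = -ln(1-0.156) = -ln(0.844) = 0.1696
L[2] = -ln(0.668) = 0.4035
mean = (1.5559 + 0.1696 + 0.4035)/3 = 0.7097

0.7097


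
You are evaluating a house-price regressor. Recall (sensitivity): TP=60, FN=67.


Recall = TP/(TP+FN)
= 60/(60+67)
= 60/127 = 47.24%

47.24%


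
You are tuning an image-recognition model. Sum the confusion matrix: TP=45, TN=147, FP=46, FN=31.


Total = TP + TN + FP + FN
= 45 + 147 + 46 + 31
= 269
(Predicted positive: 91, predicted negative: 178)

269


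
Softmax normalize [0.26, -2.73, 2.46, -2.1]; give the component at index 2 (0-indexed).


Exponentials: e^0.26=1.2969, e^-2.73=0.0652, e^2.46=11.7048, e^-2.1=0.1225
Sum = 13.1894
Softmax = [0.0983, 0.0049, 0.8874, 0.0093]
p[2] = 11.7048/13.1894 = 0.8874

0.8874


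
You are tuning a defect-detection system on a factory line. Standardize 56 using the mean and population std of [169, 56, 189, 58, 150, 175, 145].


μ = 134.5714, σ = 50.9421
z = (56 - 134.5714)/50.9421 = -1.5424

-1.5424


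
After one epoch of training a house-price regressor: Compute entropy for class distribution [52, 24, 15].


Probabilities: [52/91, 24/91, 15/91] ≈ [0.5714, 0.2637, 0.1648]
H = -((52/91)·log₂(52/91) + (24/91)·log₂(24/91) + (15/91)·log₂(15/91))
  = 1.3972 bits

1.3972 bits


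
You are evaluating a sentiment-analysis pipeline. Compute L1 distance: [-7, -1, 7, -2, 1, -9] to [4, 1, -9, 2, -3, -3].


d = |-7-4| + |-1-1| + |7+ 9| + |-2-2| + |1+ 3| + |-9+ 3|
  = 11 + 2 + 16 + 4 + 4 + 6
  = 43

43


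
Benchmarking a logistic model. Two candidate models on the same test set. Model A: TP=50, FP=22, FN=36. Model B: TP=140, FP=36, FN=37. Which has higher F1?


Model A: P=50/72=0.6944, R=50/86=0.5814, F1=2PR/(P+R)=2TP/(2TP+FP+FN)=100/158=0.6329
Model B: P=140/176=0.7955, R=140/177=0.791, F1=2PR/(P+R)=2TP/(2TP+FP+FN)=280/353=0.7932
0.6329 < 0.7932 → Model B

Model B


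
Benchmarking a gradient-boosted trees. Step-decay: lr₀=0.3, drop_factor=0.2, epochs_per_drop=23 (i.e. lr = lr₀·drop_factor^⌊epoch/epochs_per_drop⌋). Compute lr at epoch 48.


n_drops = ⌊48/23⌋ = 2
lr = 0.3·0.2^2 = 0.3·0.04 = 0.012

0.012


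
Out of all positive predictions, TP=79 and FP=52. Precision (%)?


Precision = TP/(TP+FP)
= 79/(79+52)
= 79/131 = 60.31%

60.31%


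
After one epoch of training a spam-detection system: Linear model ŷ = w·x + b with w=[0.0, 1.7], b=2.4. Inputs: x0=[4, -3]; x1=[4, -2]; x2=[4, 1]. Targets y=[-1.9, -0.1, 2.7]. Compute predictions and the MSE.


ŷ0 = (0.0)·(4) + (1.7)·(-3) + 2.4 = -2.7
ŷ1 = (0.0)·(4) + (1.7)·(-2) + 2.4 = -1.0
ŷ2 = (0.0)·(4) + (1.7)·(1) + 2.4 = 4.1
errors² = [0.64, 0.81, 1.96]
MSE = 3.4100/3 = 1.1367

1.1367


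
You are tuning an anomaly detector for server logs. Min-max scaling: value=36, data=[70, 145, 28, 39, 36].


min=28, max=145
(36-28)/(145-28) = 8/117 = 0.0684

0.0684


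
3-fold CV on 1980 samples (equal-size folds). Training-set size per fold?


Fold size = 1980/3 = 660
Training per fold = 1980 - 660 = 1320

1320


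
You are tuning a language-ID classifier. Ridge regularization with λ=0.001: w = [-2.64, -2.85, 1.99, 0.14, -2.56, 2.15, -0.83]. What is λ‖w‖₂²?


‖w‖₂² = (-2.64)² + (-2.85)² + (1.99)² + (0.14)² + (-2.56)² + (2.15)² + (-0.83)²
     = 6.9696 + 8.1225 + 3.9601 + 0.0196 + 6.5536 + 4.6225 + 0.6889
     = 30.9368
λ·‖w‖₂² = 0.001·30.9368 = 0.030937

0.030937


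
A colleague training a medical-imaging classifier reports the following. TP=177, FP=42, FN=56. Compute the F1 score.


Precision = 177/219 = 0.8082
Recall = 177/233 = 0.7597
F1 = 2·P·R/(P+R) = 2·TP/(2·TP+FP+FN) = 354/(354+42+56) = 354/452 = 0.7832

0.7832


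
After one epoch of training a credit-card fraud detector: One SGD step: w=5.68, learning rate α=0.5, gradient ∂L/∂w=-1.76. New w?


w_new = w - α·∇
= 5.68 - 0.5·-1.76
= 5.68 + 0.88
= 6.56

6.56


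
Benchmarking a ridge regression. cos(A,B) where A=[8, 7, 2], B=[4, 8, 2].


A·B = 8·4 + 7·8 + 2·2 = 92
‖A‖ = √117 = 10.8167, ‖B‖ = √84 = 9.1652
cos = 92/(√117·√84) = 92/√9828 = 0.928

0.928


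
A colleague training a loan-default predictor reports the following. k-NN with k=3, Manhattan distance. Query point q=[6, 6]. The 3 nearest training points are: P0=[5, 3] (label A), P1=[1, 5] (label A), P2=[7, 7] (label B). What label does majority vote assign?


d(q,P0) = 4  (label A)
d(q,P1) = 6  (label A)
d(q,P2) = 2  (label B)
Votes: A=2, B=1
Majority → A

A


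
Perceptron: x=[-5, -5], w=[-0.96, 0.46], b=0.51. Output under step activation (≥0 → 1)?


z = (-5)·(-0.96) + (-5)·(0.46) + 0.51
  = 3.01
step(z) = 1 (z≥0)

1


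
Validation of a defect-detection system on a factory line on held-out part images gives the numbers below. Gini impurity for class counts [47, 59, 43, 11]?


Probabilities: [47/160, 59/160, 43/160, 11/160] ≈ [0.2938, 0.3688, 0.2687, 0.0688]
Σpᵢ² = (2209 + 3481 + 1849 + 121)/160² = 7660/25600
Gini = 1 - Σpᵢ² = 1 - 7660/25600 = 0.7008

0.7008


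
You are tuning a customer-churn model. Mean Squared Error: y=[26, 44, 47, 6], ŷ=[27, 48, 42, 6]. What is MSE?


Squared errors: (26-27)²=1, (44-48)²=16, (47-42)²=25, (6-6)²=0
Sum = 42
MSE = 42/4 = 21/2

21/2


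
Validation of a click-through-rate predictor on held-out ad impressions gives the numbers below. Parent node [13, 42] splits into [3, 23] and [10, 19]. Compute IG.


Parent = [13, 42], H_parent = 0.7889
H_left = 0.5159 (n=26), H_right = 0.9294 (n=29)
H_children = (26/55)·0.5159 + (29/55)·0.9294 = 0.7339
IG = 0.7889 - 0.7339 = 0.055

0.055


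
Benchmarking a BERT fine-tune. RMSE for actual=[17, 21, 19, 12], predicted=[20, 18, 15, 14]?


MSE = 38/4 = 9.5
RMSE = √(38/4) = 3.0822

3.0822


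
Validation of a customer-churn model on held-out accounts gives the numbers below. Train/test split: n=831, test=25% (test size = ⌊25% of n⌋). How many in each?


Test = ⌊831·25/100⌋ = 207
Train = 831 - 207 = 624

Train: 624, Test: 207


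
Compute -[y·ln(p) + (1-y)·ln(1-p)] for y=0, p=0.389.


BCE = -[y·ln(p) + (1-y)·ln(1-p)]
= -0 - 1·ln(1-0.389)
= -ln(0.611) = 0.4927

0.4927


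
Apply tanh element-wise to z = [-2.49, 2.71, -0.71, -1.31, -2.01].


tanh(-2.49) = -0.9863
tanh(2.71) = 0.9912
tanh(-0.71) = -0.6107
tanh(-1.31) = -0.8643
tanh(-2.01) = -0.9647
result = [-0.9863, 0.9912, -0.6107, -0.8643, -0.9647]

[-0.9863, 0.9912, -0.6107, -0.8643, -0.9647]


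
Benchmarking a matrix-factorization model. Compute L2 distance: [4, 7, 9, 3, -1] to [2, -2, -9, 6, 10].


d = √((4-2)² + (7+ 2)² + (9+ 9)² + (3-6)² + (-1-10)²)
  = √(4 + 81 + 324 + 9 + 121)
  = √539 = 23.2164

23.2164


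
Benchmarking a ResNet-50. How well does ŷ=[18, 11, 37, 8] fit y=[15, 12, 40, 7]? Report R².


ȳ = 18.5
SS_res = Σ(y-ŷ)² = 20
SS_tot = Σ(y-ȳ)² = 649
R² = 1 - SS_res/SS_tot = 1 - 0.0308 = 0.9692

0.9692


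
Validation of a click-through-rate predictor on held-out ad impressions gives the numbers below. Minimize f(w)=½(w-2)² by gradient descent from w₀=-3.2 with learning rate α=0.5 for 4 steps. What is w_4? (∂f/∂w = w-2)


step 1: grad = -3.2-2 = -5.2; w = -3.2 - 0.5·(-5.2) = -0.6
step 2: grad = -0.6-2 = -2.6; w = -0.6 - 0.5·(-2.6) = 0.7
step 3: grad = 0.7-2 = -1.3; w = 0.7 - 0.5·(-1.3) = 1.35
step 4: grad = 1.35-2 = -0.65; w = 1.35 - 0.5·(-0.65) = 1.675

1.675


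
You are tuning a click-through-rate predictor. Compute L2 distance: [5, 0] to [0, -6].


d = √((5-0)² + (0+ 6)²)
  = √(25 + 36)
  = √61 = 7.8102

7.8102


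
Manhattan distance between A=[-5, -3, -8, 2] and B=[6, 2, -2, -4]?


d = |-5-6| + |-3-2| + |-8+ 2| + |2+ 4|
  = 11 + 5 + 6 + 6
  = 28

28


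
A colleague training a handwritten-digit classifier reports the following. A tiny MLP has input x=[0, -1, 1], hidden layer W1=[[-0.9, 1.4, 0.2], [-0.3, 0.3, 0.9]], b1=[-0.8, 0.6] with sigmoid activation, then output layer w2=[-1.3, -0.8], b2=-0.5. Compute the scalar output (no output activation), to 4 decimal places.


z1[0] = (-0.9)·(0) + (1.4)·(-1) + (0.2)·(1) - 0.8 = -2.0
z1[1] = (-0.3)·(0) + (0.3)·(-1) + (0.9)·(1) + 0.6 = 1.2
h = sigmoid(z1) = [0.1192, 0.7685]
output = (-1.3)·(0.1192) + (-0.8)·(0.7685) - 0.5 = -1.2698

-1.2698


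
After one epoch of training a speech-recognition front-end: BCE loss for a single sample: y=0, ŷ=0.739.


BCE = -[y·ln(p) + (1-y)·ln(1-p)]
= -0 - 1·ln(1-0.739)
= -ln(0.261) = 1.3432

1.3432


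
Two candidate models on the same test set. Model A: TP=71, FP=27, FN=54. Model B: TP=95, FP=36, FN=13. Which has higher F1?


Model A: P=71/98=0.7245, R=71/125=0.568, F1=2PR/(P+R)=2TP/(2TP+FP+FN)=142/223=0.6368
Model B: P=95/131=0.7252, R=95/108=0.8796, F1=2PR/(P+R)=2TP/(2TP+FP+FN)=190/239=0.795
0.6368 < 0.795 → Model B

Model B


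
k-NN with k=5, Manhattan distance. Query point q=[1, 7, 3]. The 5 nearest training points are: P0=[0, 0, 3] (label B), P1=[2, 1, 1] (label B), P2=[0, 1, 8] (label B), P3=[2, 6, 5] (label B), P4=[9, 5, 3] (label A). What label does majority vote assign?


d(q,P0) = 8  (label B)
d(q,P1) = 9  (label B)
d(q,P2) = 12  (label B)
d(q,P3) = 4  (label B)
d(q,P4) = 10  (label A)
Votes: A=1, B=4
Majority → B

B


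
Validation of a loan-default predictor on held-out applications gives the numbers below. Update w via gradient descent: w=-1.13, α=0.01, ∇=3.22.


w_new = w - α·∇
= -1.13 - 0.01·3.22
= -1.13 - 0.0322
= -1.1622

-1.1622


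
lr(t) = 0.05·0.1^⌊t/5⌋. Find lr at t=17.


n_drops = ⌊17/5⌋ = 3
lr = 0.05·0.1^3 = 0.05·0.001 = 0.00005

0.00005


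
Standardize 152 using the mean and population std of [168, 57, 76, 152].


μ = 113.25, σ = 47.5677
z = (152 - 113.25)/47.5677 = 0.8146

0.8146


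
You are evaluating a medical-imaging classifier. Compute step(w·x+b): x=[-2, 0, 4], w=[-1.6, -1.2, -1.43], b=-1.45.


z = (-2)·(-1.6) + (0)·(-1.2) + (4)·(-1.43) - 1.45
  = -3.97
step(z) = 0 (z<0)

0


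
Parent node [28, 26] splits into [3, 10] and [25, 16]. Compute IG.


Parent = [28, 26], H_parent = 0.999
H_left = 0.7793 (n=13), H_right = 0.965 (n=41)
H_children = (13/54)·0.7793 + (41/54)·0.965 = 0.9203
IG = 0.999 - 0.9203 = 0.0787

0.0787


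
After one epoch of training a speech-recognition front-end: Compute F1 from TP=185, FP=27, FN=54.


Precision = 185/212 = 0.8726
Recall = 185/239 = 0.7741
F1 = 2·P·R/(P+R) = 2·TP/(2·TP+FP+FN) = 370/(370+27+54) = 370/451 = 0.8204

0.8204


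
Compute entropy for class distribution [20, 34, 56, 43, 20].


Probabilities: [20/173, 34/173, 56/173, 43/173, 20/173] ≈ [0.1156, 0.1965, 0.3237, 0.2486, 0.1156]
H = -((20/173)·log₂(20/173) + (34/173)·log₂(34/173) + (56/173)·log₂(56/173) + (43/173)·log₂(43/173) + (20/173)·log₂(20/173))
  = 2.2069 bits

2.2069 bits


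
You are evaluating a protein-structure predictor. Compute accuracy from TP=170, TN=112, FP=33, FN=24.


Accuracy = (TP+TN)/(TP+TN+FP+FN)
= (170+112)/(339)
= 282/339 = 83.19%

83.19%


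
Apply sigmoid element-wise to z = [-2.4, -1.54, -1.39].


σ(-2.4) = 1/(1+e^2.4) = 0.0832
σ(-1.54) = 1/(1+e^1.54) = 0.1765
σ(-1.39) = 1/(1+e^1.39) = 0.1994
result = [0.0832, 0.1765, 0.1994]

[0.0832, 0.1765, 0.1994]


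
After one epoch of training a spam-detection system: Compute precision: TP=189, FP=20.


Precision = TP/(TP+FP)
= 189/(189+20)
= 189/209 = 90.43%

90.43%


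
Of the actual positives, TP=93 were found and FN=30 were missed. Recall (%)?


Recall = TP/(TP+FN)
= 93/(93+30)
= 93/123 = 75.61%

75.61%


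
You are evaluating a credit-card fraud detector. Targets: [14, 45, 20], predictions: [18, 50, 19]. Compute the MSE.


Squared errors: (14-18)²=16, (45-50)²=25, (20-19)²=1
Sum = 42
MSE = 42/3 = 14

14


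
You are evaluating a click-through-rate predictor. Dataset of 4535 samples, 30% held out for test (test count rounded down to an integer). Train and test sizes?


Test = ⌊4535·30/100⌋ = 1360
Train = 4535 - 1360 = 3175

Train: 3175, Test: 1360


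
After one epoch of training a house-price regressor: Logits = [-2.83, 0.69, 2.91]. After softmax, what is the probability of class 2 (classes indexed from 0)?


Exponentials: e^-2.83=0.059, e^0.69=1.9937, e^2.91=18.3568
Sum = 20.4095
Softmax = [0.0029, 0.0977, 0.8994]
p[2] = 18.3568/20.4095 = 0.8994

0.8994


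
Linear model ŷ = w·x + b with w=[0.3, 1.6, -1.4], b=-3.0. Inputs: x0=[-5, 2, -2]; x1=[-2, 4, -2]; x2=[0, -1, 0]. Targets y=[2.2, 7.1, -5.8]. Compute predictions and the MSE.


ŷ0 = (0.3)·(-5) + (1.6)·(2) + (-1.4)·(-2) - 3.0 = 1.5
ŷ1 = (0.3)·(-2) + (1.6)·(4) + (-1.4)·(-2) - 3.0 = 5.6
ŷ2 = (0.3)·(0) + (1.6)·(-1) + (-1.4)·(0) - 3.0 = -4.6
errors² = [0.49, 2.25, 1.44]
MSE = 4.1800/3 = 1.3933

1.3933


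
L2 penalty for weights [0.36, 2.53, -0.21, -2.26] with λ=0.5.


‖w‖₂² = (0.36)² + (2.53)² + (-0.21)² + (-2.26)²
     = 0.1296 + 6.4009 + 0.0441 + 5.1076
     = 11.6822
λ·‖w‖₂² = 0.5·11.6822 = 5.8411

5.8411


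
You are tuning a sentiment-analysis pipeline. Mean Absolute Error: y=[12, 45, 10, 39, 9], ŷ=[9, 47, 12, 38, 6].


Absolute errors: |12-9|=3, |45-47|=2, |10-12|=2, |39-38|=1, |9-6|=3
Sum = 11
MAE = 11/5 = 11/5

11/5


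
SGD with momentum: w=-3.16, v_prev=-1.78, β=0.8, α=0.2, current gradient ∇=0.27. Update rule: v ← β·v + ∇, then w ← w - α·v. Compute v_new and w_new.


v_new = 0.8·-1.78 + 0.27 = -1.424 + 0.27 = -1.154
w_new = -3.16 - 0.2·-1.154 = -3.16 + 0.2308 = -2.9292

v_new=-1.154, w_new=-2.9292


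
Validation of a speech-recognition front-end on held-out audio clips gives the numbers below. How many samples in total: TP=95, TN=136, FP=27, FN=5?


Total = TP + TN + FP + FN
= 95 + 136 + 27 + 5
= 263
(Predicted positive: 122, predicted negative: 141)

263


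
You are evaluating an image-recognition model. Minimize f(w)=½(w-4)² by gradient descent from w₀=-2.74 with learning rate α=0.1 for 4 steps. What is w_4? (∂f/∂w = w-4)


step 1: grad = -2.74-4 = -6.74; w = -2.74 - 0.1·(-6.74) = -2.066
step 2: grad = -2.066-4 = -6.066; w = -2.066 - 0.1·(-6.066) = -1.4594
step 3: grad = -1.4594-4 = -5.4594; w = -1.4594 - 0.1·(-5.4594) = -0.91346
step 4: grad = -0.91346-4 = -4.91346; w = -0.91346 - 0.1·(-4.91346) = -0.422114

-0.422114


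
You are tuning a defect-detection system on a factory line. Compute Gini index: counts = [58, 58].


Probabilities: [58/116, 58/116] ≈ [0.5, 0.5]
Σpᵢ² = (3364 + 3364)/116² = 6728/13456
Gini = 1 - Σpᵢ² = 1 - 6728/13456 = 0.5

0.5


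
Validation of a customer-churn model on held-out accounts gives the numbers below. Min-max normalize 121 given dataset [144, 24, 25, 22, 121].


min=22, max=144
(121-22)/(144-22) = 99/122 = 0.8115

0.8115


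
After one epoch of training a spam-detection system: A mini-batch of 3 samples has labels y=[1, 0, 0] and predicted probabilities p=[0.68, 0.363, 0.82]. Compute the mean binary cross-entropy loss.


L[0] = -ln(0.68) = 0.3857
L[1] = -ln(1-0.363) = -ln(0.637) = 0.451
L[2] = -ln(1-0.82) = -ln(0.18) = 1.7148
mean = (0.3857 + 0.451 + 1.7148)/3 = 0.8505

0.8505


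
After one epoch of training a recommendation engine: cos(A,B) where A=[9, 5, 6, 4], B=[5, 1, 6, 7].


A·B = 9·5 + 5·1 + 6·6 + 4·7 = 114
‖A‖ = √158 = 12.5698, ‖B‖ = √111 = 10.5357
cos = 114/(√158·√111) = 114/√17538 = 0.8608

0.8608


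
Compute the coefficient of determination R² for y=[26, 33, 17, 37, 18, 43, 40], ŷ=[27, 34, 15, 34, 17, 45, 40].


ȳ = 30.5714
SS_res = Σ(y-ŷ)² = 20
SS_tot = Σ(y-ȳ)² = 653.71
R² = 1 - SS_res/SS_tot = 1 - 0.0306 = 0.9694

0.9694


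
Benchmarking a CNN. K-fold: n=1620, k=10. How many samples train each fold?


Fold size = 1620/10 = 162
Training per fold = 1620 - 162 = 1458

1458


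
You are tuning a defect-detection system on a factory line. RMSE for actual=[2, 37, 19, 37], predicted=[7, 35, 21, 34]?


MSE = 42/4 = 10.5
RMSE = √(42/4) = 3.2404

3.2404


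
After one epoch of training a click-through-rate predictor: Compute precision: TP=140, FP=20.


Precision = TP/(TP+FP)
= 140/(140+20)
= 140/160 = 87.5%

87.5%


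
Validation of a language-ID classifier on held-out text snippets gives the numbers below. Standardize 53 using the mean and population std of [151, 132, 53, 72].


μ = 102, σ = 40.6263
z = (53 - 102)/40.6263 = -1.2061

-1.2061


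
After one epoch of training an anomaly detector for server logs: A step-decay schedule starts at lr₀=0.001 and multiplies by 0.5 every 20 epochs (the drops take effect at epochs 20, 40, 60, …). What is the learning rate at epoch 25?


n_drops = ⌊25/20⌋ = 1
lr = 0.001·0.5^1 = 0.001·0.5 = 0.0005

0.0005


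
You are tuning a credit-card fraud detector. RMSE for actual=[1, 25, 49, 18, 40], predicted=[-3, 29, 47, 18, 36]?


MSE = 52/5 = 10.4
RMSE = √(52/5) = 3.2249

3.2249


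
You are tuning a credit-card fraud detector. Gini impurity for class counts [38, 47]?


Probabilities: [38/85, 47/85] ≈ [0.4471, 0.5529]
Σpᵢ² = (1444 + 2209)/85² = 3653/7225
Gini = 1 - Σpᵢ² = 1 - 3653/7225 = 0.4944

0.4944


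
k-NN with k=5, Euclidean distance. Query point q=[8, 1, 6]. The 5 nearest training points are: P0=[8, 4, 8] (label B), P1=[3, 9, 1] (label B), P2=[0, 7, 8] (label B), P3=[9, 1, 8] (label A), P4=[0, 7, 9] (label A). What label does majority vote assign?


d(q,P0) = 3.6056  (label B)
d(q,P1) = 10.6771  (label B)
d(q,P2) = 10.198  (label B)
d(q,P3) = 2.2361  (label A)
d(q,P4) = 10.4403  (label A)
Votes: A=2, B=3
Majority → B

B


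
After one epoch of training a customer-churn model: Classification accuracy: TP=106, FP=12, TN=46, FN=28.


Accuracy = (TP+TN)/(TP+TN+FP+FN)
= (106+46)/(192)
= 152/192 = 79.17%

79.17%


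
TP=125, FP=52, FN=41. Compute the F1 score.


Precision = 125/177 = 0.7062
Recall = 125/166 = 0.753
F1 = 2·P·R/(P+R) = 2·TP/(2·TP+FP+FN) = 250/(250+52+41) = 250/343 = 0.7289

0.7289


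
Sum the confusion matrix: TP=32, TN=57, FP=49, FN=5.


Total = TP + TN + FP + FN
= 32 + 57 + 49 + 5
= 143
(Predicted positive: 81, predicted negative: 62)

143


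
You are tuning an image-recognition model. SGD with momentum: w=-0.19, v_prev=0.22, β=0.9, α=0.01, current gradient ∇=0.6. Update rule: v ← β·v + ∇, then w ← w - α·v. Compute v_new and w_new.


v_new = 0.9·0.22 + 0.6 = 0.198 + 0.6 = 0.798
w_new = -0.19 - 0.01·0.798 = -0.19 - 0.00798 = -0.19798

v_new=0.798, w_new=-0.19798


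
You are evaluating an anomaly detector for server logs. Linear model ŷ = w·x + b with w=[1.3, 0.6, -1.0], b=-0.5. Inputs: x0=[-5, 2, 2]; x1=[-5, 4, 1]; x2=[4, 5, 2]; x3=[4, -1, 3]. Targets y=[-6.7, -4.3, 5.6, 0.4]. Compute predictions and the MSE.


ŷ0 = (1.3)·(-5) + (0.6)·(2) + (-1.0)·(2) - 0.5 = -7.8
ŷ1 = (1.3)·(-5) + (0.6)·(4) + (-1.0)·(1) - 0.5 = -5.6
ŷ2 = (1.3)·(4) + (0.6)·(5) + (-1.0)·(2) - 0.5 = 5.7
ŷ3 = (1.3)·(4) + (0.6)·(-1) + (-1.0)·(3) - 0.5 = 1.1
errors² = [1.21, 1.69, 0.01, 0.49]
MSE = 3.4000/4 = 0.85

0.85


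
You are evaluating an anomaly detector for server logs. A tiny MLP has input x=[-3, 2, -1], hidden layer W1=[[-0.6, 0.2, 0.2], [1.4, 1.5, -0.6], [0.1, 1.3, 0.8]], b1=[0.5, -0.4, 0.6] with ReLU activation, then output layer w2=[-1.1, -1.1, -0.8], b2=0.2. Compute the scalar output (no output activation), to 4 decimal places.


z1[0] = (-0.6)·(-3) + (0.2)·(2) + (0.2)·(-1) + 0.5 = 2.5
z1[1] = (1.4)·(-3) + (1.5)·(2) + (-0.6)·(-1) - 0.4 = -1.0
z1[2] = (0.1)·(-3) + (1.3)·(2) + (0.8)·(-1) + 0.6 = 2.1
h = ReLU(z1) = [2.5, 0.0, 2.1]
output = (-1.1)·(2.5) + (-1.1)·(0.0) + (-0.8)·(2.1) + 0.2 = -4.23

-4.23


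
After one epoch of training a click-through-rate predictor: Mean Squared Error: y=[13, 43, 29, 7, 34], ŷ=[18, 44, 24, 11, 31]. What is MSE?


Squared errors: (13-18)²=25, (43-44)²=1, (29-24)²=25, (7-11)²=16, (34-31)²=9
Sum = 76
MSE = 76/5 = 76/5

76/5


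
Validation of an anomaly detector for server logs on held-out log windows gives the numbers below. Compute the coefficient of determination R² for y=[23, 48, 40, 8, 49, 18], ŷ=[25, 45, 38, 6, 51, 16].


ȳ = 31
SS_res = Σ(y-ŷ)² = 29
SS_tot = Σ(y-ȳ)² = 1456
R² = 1 - SS_res/SS_tot = 1 - 0.0199 = 0.9801

0.9801


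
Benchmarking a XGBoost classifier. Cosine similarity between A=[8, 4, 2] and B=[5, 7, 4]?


A·B = 8·5 + 4·7 + 2·4 = 76
‖A‖ = √84 = 9.1652, ‖B‖ = √90 = 9.4868
cos = 76/(√84·√90) = 76/√7560 = 0.8741

0.8741


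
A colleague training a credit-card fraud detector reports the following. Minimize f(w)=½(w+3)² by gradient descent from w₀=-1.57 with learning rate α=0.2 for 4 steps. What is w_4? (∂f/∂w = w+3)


step 1: grad = -1.57+3 = 1.43; w = -1.57 - 0.2·(1.43) = -1.856
step 2: grad = -1.856+3 = 1.144; w = -1.856 - 0.2·(1.144) = -2.0848
step 3: grad = -2.0848+3 = 0.9152; w = -2.0848 - 0.2·(0.9152) = -2.26784
step 4: grad = -2.26784+3 = 0.73216; w = -2.26784 - 0.2·(0.73216) = -2.414272

-2.414272
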